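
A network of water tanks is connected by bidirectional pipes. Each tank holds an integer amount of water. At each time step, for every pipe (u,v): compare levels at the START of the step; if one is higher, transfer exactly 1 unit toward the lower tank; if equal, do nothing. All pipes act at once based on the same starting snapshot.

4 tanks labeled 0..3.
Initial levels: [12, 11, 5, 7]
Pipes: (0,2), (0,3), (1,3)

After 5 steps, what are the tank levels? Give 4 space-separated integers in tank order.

Answer: 8 9 9 9

Derivation:
Step 1: flows [0->2,0->3,1->3] -> levels [10 10 6 9]
Step 2: flows [0->2,0->3,1->3] -> levels [8 9 7 11]
Step 3: flows [0->2,3->0,3->1] -> levels [8 10 8 9]
Step 4: flows [0=2,3->0,1->3] -> levels [9 9 8 9]
Step 5: flows [0->2,0=3,1=3] -> levels [8 9 9 9]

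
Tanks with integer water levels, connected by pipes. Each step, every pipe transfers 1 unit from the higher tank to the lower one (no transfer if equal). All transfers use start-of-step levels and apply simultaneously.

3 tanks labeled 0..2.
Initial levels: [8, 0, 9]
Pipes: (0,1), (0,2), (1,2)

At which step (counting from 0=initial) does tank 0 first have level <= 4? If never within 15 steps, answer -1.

Step 1: flows [0->1,2->0,2->1] -> levels [8 2 7]
Step 2: flows [0->1,0->2,2->1] -> levels [6 4 7]
Step 3: flows [0->1,2->0,2->1] -> levels [6 6 5]
Step 4: flows [0=1,0->2,1->2] -> levels [5 5 7]
Step 5: flows [0=1,2->0,2->1] -> levels [6 6 5]
  -> period-2 cycle (repeats step 3); tank 0 never drops to <=4
Tank 0 never reaches <=4 within 15 steps

Answer: -1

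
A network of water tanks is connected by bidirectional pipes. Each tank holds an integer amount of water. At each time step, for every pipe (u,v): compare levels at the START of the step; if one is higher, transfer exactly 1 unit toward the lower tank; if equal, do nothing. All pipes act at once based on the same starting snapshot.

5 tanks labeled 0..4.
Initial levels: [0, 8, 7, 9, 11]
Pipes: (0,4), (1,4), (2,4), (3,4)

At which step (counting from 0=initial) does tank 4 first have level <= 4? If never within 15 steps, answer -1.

Answer: 7

Derivation:
Step 1: flows [4->0,4->1,4->2,4->3] -> levels [1 9 8 10 7]
Step 2: flows [4->0,1->4,2->4,3->4] -> levels [2 8 7 9 9]
Step 3: flows [4->0,4->1,4->2,3=4] -> levels [3 9 8 9 6]
Step 4: flows [4->0,1->4,2->4,3->4] -> levels [4 8 7 8 8]
Step 5: flows [4->0,1=4,4->2,3=4] -> levels [5 8 8 8 6]
Step 6: flows [4->0,1->4,2->4,3->4] -> levels [6 7 7 7 8]
Step 7: flows [4->0,4->1,4->2,4->3] -> levels [7 8 8 8 4]
Tank 4 first reaches <=4 at step 7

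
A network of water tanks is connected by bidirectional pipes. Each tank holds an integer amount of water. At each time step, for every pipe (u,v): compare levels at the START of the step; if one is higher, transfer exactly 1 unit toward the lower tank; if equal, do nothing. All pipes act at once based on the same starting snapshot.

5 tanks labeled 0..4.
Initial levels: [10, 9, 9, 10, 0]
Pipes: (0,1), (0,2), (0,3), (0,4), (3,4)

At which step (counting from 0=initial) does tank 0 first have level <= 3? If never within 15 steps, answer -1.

Step 1: flows [0->1,0->2,0=3,0->4,3->4] -> levels [7 10 10 9 2]
Step 2: flows [1->0,2->0,3->0,0->4,3->4] -> levels [9 9 9 7 4]
Step 3: flows [0=1,0=2,0->3,0->4,3->4] -> levels [7 9 9 7 6]
Step 4: flows [1->0,2->0,0=3,0->4,3->4] -> levels [8 8 8 6 8]
Step 5: flows [0=1,0=2,0->3,0=4,4->3] -> levels [7 8 8 8 7]
Step 6: flows [1->0,2->0,3->0,0=4,3->4] -> levels [10 7 7 6 8]
Step 7: flows [0->1,0->2,0->3,0->4,4->3] -> levels [6 8 8 8 8]
Step 8: flows [1->0,2->0,3->0,4->0,3=4] -> levels [10 7 7 7 7]
Step 9: flows [0->1,0->2,0->3,0->4,3=4] -> levels [6 8 8 8 8]
  -> period-2 cycle (repeats step 7); tank 0 never drops to <=3
Tank 0 never reaches <=3 within 15 steps

Answer: -1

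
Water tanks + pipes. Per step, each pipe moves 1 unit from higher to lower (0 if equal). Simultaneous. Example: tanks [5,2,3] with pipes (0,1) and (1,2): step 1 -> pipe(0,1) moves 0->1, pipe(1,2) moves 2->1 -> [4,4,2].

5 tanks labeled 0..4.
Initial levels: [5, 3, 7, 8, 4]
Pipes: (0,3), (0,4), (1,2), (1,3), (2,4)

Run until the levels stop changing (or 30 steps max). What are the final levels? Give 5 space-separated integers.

Answer: 7 6 6 4 4

Derivation:
Step 1: flows [3->0,0->4,2->1,3->1,2->4] -> levels [5 5 5 6 6]
Step 2: flows [3->0,4->0,1=2,3->1,4->2] -> levels [7 6 6 4 4]
Step 3: flows [0->3,0->4,1=2,1->3,2->4] -> levels [5 5 5 6 6]
  -> period-2 cycle: step 3 state = step 1 state; never stabilizes
  -> state at step 30: (30-1) mod 2 = 1, same as step 2 -> [7 6 6 4 4]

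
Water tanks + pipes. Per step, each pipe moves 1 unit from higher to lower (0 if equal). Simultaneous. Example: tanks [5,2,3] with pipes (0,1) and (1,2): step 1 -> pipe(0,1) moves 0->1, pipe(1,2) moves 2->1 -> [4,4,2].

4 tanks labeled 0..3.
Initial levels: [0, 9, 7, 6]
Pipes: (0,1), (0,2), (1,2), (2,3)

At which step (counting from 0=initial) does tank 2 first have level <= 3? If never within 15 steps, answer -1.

Step 1: flows [1->0,2->0,1->2,2->3] -> levels [2 7 6 7]
Step 2: flows [1->0,2->0,1->2,3->2] -> levels [4 5 7 6]
Step 3: flows [1->0,2->0,2->1,2->3] -> levels [6 5 4 7]
Step 4: flows [0->1,0->2,1->2,3->2] -> levels [4 5 7 6]
  -> period-2 cycle (repeats step 2); tank 2 never drops to <=3
Tank 2 never reaches <=3 within 15 steps

Answer: -1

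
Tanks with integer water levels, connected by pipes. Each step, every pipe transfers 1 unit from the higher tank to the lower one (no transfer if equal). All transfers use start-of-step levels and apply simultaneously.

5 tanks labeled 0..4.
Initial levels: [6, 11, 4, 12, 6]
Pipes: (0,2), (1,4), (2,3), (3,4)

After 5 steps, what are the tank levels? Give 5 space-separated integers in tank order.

Answer: 7 9 7 8 8

Derivation:
Step 1: flows [0->2,1->4,3->2,3->4] -> levels [5 10 6 10 8]
Step 2: flows [2->0,1->4,3->2,3->4] -> levels [6 9 6 8 10]
Step 3: flows [0=2,4->1,3->2,4->3] -> levels [6 10 7 8 8]
Step 4: flows [2->0,1->4,3->2,3=4] -> levels [7 9 7 7 9]
Step 5: flows [0=2,1=4,2=3,4->3] -> levels [7 9 7 8 8]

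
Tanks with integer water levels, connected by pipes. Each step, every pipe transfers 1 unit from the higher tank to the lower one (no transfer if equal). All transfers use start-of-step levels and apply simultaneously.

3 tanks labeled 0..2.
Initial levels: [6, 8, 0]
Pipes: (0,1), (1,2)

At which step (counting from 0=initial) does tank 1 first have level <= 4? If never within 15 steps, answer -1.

Answer: 5

Derivation:
Step 1: flows [1->0,1->2] -> levels [7 6 1]
Step 2: flows [0->1,1->2] -> levels [6 6 2]
Step 3: flows [0=1,1->2] -> levels [6 5 3]
Step 4: flows [0->1,1->2] -> levels [5 5 4]
Step 5: flows [0=1,1->2] -> levels [5 4 5]
Tank 1 first reaches <=4 at step 5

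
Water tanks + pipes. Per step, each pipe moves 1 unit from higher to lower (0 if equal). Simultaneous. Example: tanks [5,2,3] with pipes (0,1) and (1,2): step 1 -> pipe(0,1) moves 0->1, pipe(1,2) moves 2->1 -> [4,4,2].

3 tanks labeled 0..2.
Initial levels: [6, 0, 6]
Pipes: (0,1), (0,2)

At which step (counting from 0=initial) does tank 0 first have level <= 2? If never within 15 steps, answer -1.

Step 1: flows [0->1,0=2] -> levels [5 1 6]
Step 2: flows [0->1,2->0] -> levels [5 2 5]
Step 3: flows [0->1,0=2] -> levels [4 3 5]
Step 4: flows [0->1,2->0] -> levels [4 4 4]
Step 5: flows [0=1,0=2] -> levels [4 4 4]
  -> stable; tank 0 stays at 4 > 2
Tank 0 never reaches <=2 within 15 steps

Answer: -1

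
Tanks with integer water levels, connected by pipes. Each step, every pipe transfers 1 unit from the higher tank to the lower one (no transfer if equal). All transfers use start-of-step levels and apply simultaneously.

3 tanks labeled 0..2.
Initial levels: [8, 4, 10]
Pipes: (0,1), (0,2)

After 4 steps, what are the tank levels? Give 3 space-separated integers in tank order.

Step 1: flows [0->1,2->0] -> levels [8 5 9]
Step 2: flows [0->1,2->0] -> levels [8 6 8]
Step 3: flows [0->1,0=2] -> levels [7 7 8]
Step 4: flows [0=1,2->0] -> levels [8 7 7]

Answer: 8 7 7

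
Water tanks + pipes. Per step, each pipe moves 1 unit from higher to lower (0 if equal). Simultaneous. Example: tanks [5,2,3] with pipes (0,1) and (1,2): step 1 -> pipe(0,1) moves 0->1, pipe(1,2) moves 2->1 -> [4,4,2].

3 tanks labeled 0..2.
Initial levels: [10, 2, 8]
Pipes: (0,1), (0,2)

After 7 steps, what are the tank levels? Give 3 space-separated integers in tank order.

Answer: 6 7 7

Derivation:
Step 1: flows [0->1,0->2] -> levels [8 3 9]
Step 2: flows [0->1,2->0] -> levels [8 4 8]
Step 3: flows [0->1,0=2] -> levels [7 5 8]
Step 4: flows [0->1,2->0] -> levels [7 6 7]
Step 5: flows [0->1,0=2] -> levels [6 7 7]
Step 6: flows [1->0,2->0] -> levels [8 6 6]
Step 7: flows [0->1,0->2] -> levels [6 7 7]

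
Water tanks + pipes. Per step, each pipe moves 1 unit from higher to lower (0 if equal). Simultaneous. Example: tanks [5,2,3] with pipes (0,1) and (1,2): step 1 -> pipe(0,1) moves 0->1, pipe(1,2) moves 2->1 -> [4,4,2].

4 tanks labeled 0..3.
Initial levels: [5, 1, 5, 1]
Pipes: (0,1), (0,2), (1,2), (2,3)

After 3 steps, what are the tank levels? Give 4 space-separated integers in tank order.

Answer: 4 2 3 3

Derivation:
Step 1: flows [0->1,0=2,2->1,2->3] -> levels [4 3 3 2]
Step 2: flows [0->1,0->2,1=2,2->3] -> levels [2 4 3 3]
Step 3: flows [1->0,2->0,1->2,2=3] -> levels [4 2 3 3]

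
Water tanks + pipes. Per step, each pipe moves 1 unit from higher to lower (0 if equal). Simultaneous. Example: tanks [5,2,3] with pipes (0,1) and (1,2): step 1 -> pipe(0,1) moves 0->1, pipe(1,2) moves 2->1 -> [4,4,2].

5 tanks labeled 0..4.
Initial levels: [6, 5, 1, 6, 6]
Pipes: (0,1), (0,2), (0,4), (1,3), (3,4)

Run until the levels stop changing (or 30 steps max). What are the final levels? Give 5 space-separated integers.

Step 1: flows [0->1,0->2,0=4,3->1,3=4] -> levels [4 7 2 5 6]
Step 2: flows [1->0,0->2,4->0,1->3,4->3] -> levels [5 5 3 7 4]
Step 3: flows [0=1,0->2,0->4,3->1,3->4] -> levels [3 6 4 5 6]
Step 4: flows [1->0,2->0,4->0,1->3,4->3] -> levels [6 4 3 7 4]
Step 5: flows [0->1,0->2,0->4,3->1,3->4] -> levels [3 6 4 5 6]
  -> period-2 cycle: step 5 state = step 3 state; never stabilizes
  -> state at step 30: (30-3) mod 2 = 1, same as step 4 -> [6 4 3 7 4]

Answer: 6 4 3 7 4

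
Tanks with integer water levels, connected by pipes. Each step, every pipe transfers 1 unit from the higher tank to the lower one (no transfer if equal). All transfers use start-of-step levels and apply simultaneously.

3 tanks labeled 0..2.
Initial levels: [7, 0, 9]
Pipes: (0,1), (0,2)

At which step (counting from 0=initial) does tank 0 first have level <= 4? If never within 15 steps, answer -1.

Answer: 7

Derivation:
Step 1: flows [0->1,2->0] -> levels [7 1 8]
Step 2: flows [0->1,2->0] -> levels [7 2 7]
Step 3: flows [0->1,0=2] -> levels [6 3 7]
Step 4: flows [0->1,2->0] -> levels [6 4 6]
Step 5: flows [0->1,0=2] -> levels [5 5 6]
Step 6: flows [0=1,2->0] -> levels [6 5 5]
Step 7: flows [0->1,0->2] -> levels [4 6 6]
Tank 0 first reaches <=4 at step 7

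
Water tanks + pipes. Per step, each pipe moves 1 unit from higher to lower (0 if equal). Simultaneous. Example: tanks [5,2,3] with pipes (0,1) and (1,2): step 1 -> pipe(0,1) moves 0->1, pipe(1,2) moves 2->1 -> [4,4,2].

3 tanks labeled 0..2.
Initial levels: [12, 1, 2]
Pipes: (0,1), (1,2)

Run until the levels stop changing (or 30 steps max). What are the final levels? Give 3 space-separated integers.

Answer: 5 5 5

Derivation:
Step 1: flows [0->1,2->1] -> levels [11 3 1]
Step 2: flows [0->1,1->2] -> levels [10 3 2]
Step 3: flows [0->1,1->2] -> levels [9 3 3]
Step 4: flows [0->1,1=2] -> levels [8 4 3]
Step 5: flows [0->1,1->2] -> levels [7 4 4]
Step 6: flows [0->1,1=2] -> levels [6 5 4]
Step 7: flows [0->1,1->2] -> levels [5 5 5]
Step 8: flows [0=1,1=2] -> levels [5 5 5]
  -> stable (no change)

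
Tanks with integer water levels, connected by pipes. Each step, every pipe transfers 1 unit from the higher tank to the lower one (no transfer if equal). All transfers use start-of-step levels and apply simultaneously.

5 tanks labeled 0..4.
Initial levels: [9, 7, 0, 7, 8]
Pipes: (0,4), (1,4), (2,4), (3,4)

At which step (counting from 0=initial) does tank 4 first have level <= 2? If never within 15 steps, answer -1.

Step 1: flows [0->4,4->1,4->2,4->3] -> levels [8 8 1 8 6]
Step 2: flows [0->4,1->4,4->2,3->4] -> levels [7 7 2 7 8]
Step 3: flows [4->0,4->1,4->2,4->3] -> levels [8 8 3 8 4]
Step 4: flows [0->4,1->4,4->2,3->4] -> levels [7 7 4 7 6]
Step 5: flows [0->4,1->4,4->2,3->4] -> levels [6 6 5 6 8]
Step 6: flows [4->0,4->1,4->2,4->3] -> levels [7 7 6 7 4]
Step 7: flows [0->4,1->4,2->4,3->4] -> levels [6 6 5 6 8]
  -> period-2 cycle (repeats step 5); tank 4 never drops to <=2
Tank 4 never reaches <=2 within 15 steps

Answer: -1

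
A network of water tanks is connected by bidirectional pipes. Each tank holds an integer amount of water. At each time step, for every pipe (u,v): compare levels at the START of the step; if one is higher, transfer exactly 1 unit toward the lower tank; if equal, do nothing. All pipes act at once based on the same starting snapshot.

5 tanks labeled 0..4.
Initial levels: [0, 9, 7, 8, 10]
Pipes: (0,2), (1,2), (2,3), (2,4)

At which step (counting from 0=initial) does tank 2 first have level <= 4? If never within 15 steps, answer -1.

Step 1: flows [2->0,1->2,3->2,4->2] -> levels [1 8 9 7 9]
Step 2: flows [2->0,2->1,2->3,2=4] -> levels [2 9 6 8 9]
Step 3: flows [2->0,1->2,3->2,4->2] -> levels [3 8 8 7 8]
Step 4: flows [2->0,1=2,2->3,2=4] -> levels [4 8 6 8 8]
Step 5: flows [2->0,1->2,3->2,4->2] -> levels [5 7 8 7 7]
Step 6: flows [2->0,2->1,2->3,2->4] -> levels [6 8 4 8 8]
Tank 2 first reaches <=4 at step 6

Answer: 6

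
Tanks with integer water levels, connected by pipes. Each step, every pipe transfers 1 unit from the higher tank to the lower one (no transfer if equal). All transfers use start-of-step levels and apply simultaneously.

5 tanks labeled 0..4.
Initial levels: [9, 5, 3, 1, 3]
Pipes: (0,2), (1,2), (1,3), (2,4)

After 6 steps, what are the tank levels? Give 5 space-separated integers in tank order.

Answer: 4 3 6 4 4

Derivation:
Step 1: flows [0->2,1->2,1->3,2=4] -> levels [8 3 5 2 3]
Step 2: flows [0->2,2->1,1->3,2->4] -> levels [7 3 4 3 4]
Step 3: flows [0->2,2->1,1=3,2=4] -> levels [6 4 4 3 4]
Step 4: flows [0->2,1=2,1->3,2=4] -> levels [5 3 5 4 4]
Step 5: flows [0=2,2->1,3->1,2->4] -> levels [5 5 3 3 5]
Step 6: flows [0->2,1->2,1->3,4->2] -> levels [4 3 6 4 4]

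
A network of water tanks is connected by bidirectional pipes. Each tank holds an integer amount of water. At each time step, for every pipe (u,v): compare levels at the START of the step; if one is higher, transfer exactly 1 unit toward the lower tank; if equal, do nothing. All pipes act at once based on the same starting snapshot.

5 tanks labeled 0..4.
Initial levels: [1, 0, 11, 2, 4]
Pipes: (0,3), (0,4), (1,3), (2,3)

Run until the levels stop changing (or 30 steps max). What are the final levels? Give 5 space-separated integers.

Answer: 2 3 4 6 3

Derivation:
Step 1: flows [3->0,4->0,3->1,2->3] -> levels [3 1 10 1 3]
Step 2: flows [0->3,0=4,1=3,2->3] -> levels [2 1 9 3 3]
Step 3: flows [3->0,4->0,3->1,2->3] -> levels [4 2 8 2 2]
Step 4: flows [0->3,0->4,1=3,2->3] -> levels [2 2 7 4 3]
Step 5: flows [3->0,4->0,3->1,2->3] -> levels [4 3 6 3 2]
Step 6: flows [0->3,0->4,1=3,2->3] -> levels [2 3 5 5 3]
Step 7: flows [3->0,4->0,3->1,2=3] -> levels [4 4 5 3 2]
Step 8: flows [0->3,0->4,1->3,2->3] -> levels [2 3 4 6 3]
Step 9: flows [3->0,4->0,3->1,3->2] -> levels [4 4 5 3 2]
  -> period-2 cycle: step 9 state = step 7 state; never stabilizes
  -> state at step 30: (30-7) mod 2 = 1, same as step 8 -> [2 3 4 6 3]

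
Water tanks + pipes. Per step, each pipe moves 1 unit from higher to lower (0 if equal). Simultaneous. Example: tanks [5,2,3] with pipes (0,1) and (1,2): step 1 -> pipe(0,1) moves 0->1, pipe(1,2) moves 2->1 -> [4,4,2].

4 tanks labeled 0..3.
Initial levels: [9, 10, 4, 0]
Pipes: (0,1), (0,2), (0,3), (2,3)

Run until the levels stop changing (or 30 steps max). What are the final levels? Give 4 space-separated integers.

Answer: 5 6 6 6

Derivation:
Step 1: flows [1->0,0->2,0->3,2->3] -> levels [8 9 4 2]
Step 2: flows [1->0,0->2,0->3,2->3] -> levels [7 8 4 4]
Step 3: flows [1->0,0->2,0->3,2=3] -> levels [6 7 5 5]
Step 4: flows [1->0,0->2,0->3,2=3] -> levels [5 6 6 6]
Step 5: flows [1->0,2->0,3->0,2=3] -> levels [8 5 5 5]
Step 6: flows [0->1,0->2,0->3,2=3] -> levels [5 6 6 6]
  -> period-2 cycle: step 6 state = step 4 state; never stabilizes
  -> state at step 30: (30-4) mod 2 = 0, same as step 4 -> [5 6 6 6]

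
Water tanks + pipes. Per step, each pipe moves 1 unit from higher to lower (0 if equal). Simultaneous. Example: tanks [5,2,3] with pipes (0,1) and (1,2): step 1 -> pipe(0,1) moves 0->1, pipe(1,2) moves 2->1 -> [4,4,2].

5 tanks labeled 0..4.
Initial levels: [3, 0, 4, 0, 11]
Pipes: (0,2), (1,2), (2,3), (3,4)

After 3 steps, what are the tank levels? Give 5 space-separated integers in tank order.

Step 1: flows [2->0,2->1,2->3,4->3] -> levels [4 1 1 2 10]
Step 2: flows [0->2,1=2,3->2,4->3] -> levels [3 1 3 2 9]
Step 3: flows [0=2,2->1,2->3,4->3] -> levels [3 2 1 4 8]

Answer: 3 2 1 4 8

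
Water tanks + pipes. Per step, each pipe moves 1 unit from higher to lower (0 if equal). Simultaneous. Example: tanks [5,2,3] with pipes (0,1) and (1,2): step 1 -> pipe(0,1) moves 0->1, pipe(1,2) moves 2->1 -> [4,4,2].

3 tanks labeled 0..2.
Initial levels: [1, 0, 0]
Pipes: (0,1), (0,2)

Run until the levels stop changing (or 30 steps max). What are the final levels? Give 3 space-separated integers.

Step 1: flows [0->1,0->2] -> levels [-1 1 1]
Step 2: flows [1->0,2->0] -> levels [1 0 0]
  -> period-2 cycle: step 2 state = step 0 state; never stabilizes
  -> state at step 30: (30-0) mod 2 = 0, same as step 0 -> [1 0 0]

Answer: 1 0 0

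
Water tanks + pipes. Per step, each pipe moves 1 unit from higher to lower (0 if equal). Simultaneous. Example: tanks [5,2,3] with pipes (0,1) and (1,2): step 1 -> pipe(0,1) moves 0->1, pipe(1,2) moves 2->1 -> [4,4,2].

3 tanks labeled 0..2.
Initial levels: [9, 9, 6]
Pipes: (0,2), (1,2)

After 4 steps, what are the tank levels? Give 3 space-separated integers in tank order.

Step 1: flows [0->2,1->2] -> levels [8 8 8]
Step 2: flows [0=2,1=2] -> levels [8 8 8]
  -> stable; steps 3..4 unchanged -> [8 8 8]

Answer: 8 8 8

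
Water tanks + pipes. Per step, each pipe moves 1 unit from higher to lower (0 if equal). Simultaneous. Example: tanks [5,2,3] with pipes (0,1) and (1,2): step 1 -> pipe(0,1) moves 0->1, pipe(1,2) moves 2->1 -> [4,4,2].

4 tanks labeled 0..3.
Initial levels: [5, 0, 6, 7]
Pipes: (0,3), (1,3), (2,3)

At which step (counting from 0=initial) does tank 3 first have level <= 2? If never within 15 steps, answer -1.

Answer: -1

Derivation:
Step 1: flows [3->0,3->1,3->2] -> levels [6 1 7 4]
Step 2: flows [0->3,3->1,2->3] -> levels [5 2 6 5]
Step 3: flows [0=3,3->1,2->3] -> levels [5 3 5 5]
Step 4: flows [0=3,3->1,2=3] -> levels [5 4 5 4]
Step 5: flows [0->3,1=3,2->3] -> levels [4 4 4 6]
Step 6: flows [3->0,3->1,3->2] -> levels [5 5 5 3]
Step 7: flows [0->3,1->3,2->3] -> levels [4 4 4 6]
  -> period-2 cycle (repeats step 5); tank 3 never drops to <=2
Tank 3 never reaches <=2 within 15 steps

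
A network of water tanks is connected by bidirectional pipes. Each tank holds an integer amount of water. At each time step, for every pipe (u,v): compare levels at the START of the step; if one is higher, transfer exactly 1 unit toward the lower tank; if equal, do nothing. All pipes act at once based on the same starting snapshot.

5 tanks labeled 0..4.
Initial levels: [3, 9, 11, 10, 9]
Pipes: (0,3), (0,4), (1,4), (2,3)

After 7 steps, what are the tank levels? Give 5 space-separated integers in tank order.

Answer: 10 8 9 8 7

Derivation:
Step 1: flows [3->0,4->0,1=4,2->3] -> levels [5 9 10 10 8]
Step 2: flows [3->0,4->0,1->4,2=3] -> levels [7 8 10 9 8]
Step 3: flows [3->0,4->0,1=4,2->3] -> levels [9 8 9 9 7]
Step 4: flows [0=3,0->4,1->4,2=3] -> levels [8 7 9 9 9]
Step 5: flows [3->0,4->0,4->1,2=3] -> levels [10 8 9 8 7]
Step 6: flows [0->3,0->4,1->4,2->3] -> levels [8 7 8 10 9]
Step 7: flows [3->0,4->0,4->1,3->2] -> levels [10 8 9 8 7]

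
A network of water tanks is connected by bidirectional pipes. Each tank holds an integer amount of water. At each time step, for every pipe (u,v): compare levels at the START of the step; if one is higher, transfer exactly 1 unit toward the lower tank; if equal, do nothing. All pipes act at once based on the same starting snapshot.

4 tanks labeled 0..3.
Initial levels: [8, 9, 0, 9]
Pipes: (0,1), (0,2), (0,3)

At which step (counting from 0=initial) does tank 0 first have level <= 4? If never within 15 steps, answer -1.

Step 1: flows [1->0,0->2,3->0] -> levels [9 8 1 8]
Step 2: flows [0->1,0->2,0->3] -> levels [6 9 2 9]
Step 3: flows [1->0,0->2,3->0] -> levels [7 8 3 8]
Step 4: flows [1->0,0->2,3->0] -> levels [8 7 4 7]
Step 5: flows [0->1,0->2,0->3] -> levels [5 8 5 8]
Step 6: flows [1->0,0=2,3->0] -> levels [7 7 5 7]
Step 7: flows [0=1,0->2,0=3] -> levels [6 7 6 7]
Step 8: flows [1->0,0=2,3->0] -> levels [8 6 6 6]
Step 9: flows [0->1,0->2,0->3] -> levels [5 7 7 7]
Step 10: flows [1->0,2->0,3->0] -> levels [8 6 6 6]
  -> period-2 cycle (repeats step 8); tank 0 never drops to <=4
Tank 0 never reaches <=4 within 15 steps

Answer: -1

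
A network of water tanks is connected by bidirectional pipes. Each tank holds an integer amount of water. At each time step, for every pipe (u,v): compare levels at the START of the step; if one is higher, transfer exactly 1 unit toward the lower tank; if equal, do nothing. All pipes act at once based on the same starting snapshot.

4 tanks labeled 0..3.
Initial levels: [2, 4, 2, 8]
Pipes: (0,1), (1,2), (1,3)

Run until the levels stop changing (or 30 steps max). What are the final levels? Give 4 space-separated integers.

Answer: 3 6 3 4

Derivation:
Step 1: flows [1->0,1->2,3->1] -> levels [3 3 3 7]
Step 2: flows [0=1,1=2,3->1] -> levels [3 4 3 6]
Step 3: flows [1->0,1->2,3->1] -> levels [4 3 4 5]
Step 4: flows [0->1,2->1,3->1] -> levels [3 6 3 4]
Step 5: flows [1->0,1->2,1->3] -> levels [4 3 4 5]
  -> period-2 cycle: step 5 state = step 3 state; never stabilizes
  -> state at step 30: (30-3) mod 2 = 1, same as step 4 -> [3 6 3 4]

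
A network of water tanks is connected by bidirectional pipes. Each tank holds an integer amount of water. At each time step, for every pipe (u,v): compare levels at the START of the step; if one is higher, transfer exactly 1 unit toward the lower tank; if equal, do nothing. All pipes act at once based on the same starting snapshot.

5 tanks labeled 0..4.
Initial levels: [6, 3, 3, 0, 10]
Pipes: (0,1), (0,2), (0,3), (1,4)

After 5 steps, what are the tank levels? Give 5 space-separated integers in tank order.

Step 1: flows [0->1,0->2,0->3,4->1] -> levels [3 5 4 1 9]
Step 2: flows [1->0,2->0,0->3,4->1] -> levels [4 5 3 2 8]
Step 3: flows [1->0,0->2,0->3,4->1] -> levels [3 5 4 3 7]
Step 4: flows [1->0,2->0,0=3,4->1] -> levels [5 5 3 3 6]
Step 5: flows [0=1,0->2,0->3,4->1] -> levels [3 6 4 4 5]

Answer: 3 6 4 4 5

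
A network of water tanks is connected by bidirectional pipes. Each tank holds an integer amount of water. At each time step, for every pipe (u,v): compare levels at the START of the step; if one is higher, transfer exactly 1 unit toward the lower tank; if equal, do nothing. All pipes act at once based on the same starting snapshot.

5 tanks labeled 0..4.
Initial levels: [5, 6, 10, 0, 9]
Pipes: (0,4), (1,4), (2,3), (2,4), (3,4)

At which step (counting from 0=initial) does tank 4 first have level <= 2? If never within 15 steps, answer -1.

Step 1: flows [4->0,4->1,2->3,2->4,4->3] -> levels [6 7 8 2 7]
Step 2: flows [4->0,1=4,2->3,2->4,4->3] -> levels [7 7 6 4 6]
Step 3: flows [0->4,1->4,2->3,2=4,4->3] -> levels [6 6 5 6 7]
Step 4: flows [4->0,4->1,3->2,4->2,4->3] -> levels [7 7 7 6 3]
Step 5: flows [0->4,1->4,2->3,2->4,3->4] -> levels [6 6 5 6 7]
  -> period-2 cycle (repeats step 3); tank 4 never drops to <=2
Tank 4 never reaches <=2 within 15 steps

Answer: -1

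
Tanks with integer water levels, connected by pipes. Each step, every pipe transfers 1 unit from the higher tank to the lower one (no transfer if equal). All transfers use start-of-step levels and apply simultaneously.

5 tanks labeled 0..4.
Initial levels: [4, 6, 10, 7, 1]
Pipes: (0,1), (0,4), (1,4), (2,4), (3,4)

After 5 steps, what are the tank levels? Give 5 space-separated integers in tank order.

Step 1: flows [1->0,0->4,1->4,2->4,3->4] -> levels [4 4 9 6 5]
Step 2: flows [0=1,4->0,4->1,2->4,3->4] -> levels [5 5 8 5 5]
Step 3: flows [0=1,0=4,1=4,2->4,3=4] -> levels [5 5 7 5 6]
Step 4: flows [0=1,4->0,4->1,2->4,4->3] -> levels [6 6 6 6 4]
Step 5: flows [0=1,0->4,1->4,2->4,3->4] -> levels [5 5 5 5 8]

Answer: 5 5 5 5 8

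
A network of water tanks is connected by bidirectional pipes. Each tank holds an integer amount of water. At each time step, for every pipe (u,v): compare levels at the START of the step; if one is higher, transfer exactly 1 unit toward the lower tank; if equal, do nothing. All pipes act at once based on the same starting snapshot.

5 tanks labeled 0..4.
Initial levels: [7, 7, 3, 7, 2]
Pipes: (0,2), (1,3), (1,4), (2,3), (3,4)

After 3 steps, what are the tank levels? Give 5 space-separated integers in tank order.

Step 1: flows [0->2,1=3,1->4,3->2,3->4] -> levels [6 6 5 5 4]
Step 2: flows [0->2,1->3,1->4,2=3,3->4] -> levels [5 4 6 5 6]
Step 3: flows [2->0,3->1,4->1,2->3,4->3] -> levels [6 6 4 6 4]

Answer: 6 6 4 6 4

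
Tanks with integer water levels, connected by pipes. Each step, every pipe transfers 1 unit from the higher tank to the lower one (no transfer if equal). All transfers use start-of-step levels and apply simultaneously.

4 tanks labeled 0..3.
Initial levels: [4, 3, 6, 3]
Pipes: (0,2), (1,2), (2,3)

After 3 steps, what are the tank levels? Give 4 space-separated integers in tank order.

Answer: 5 4 3 4

Derivation:
Step 1: flows [2->0,2->1,2->3] -> levels [5 4 3 4]
Step 2: flows [0->2,1->2,3->2] -> levels [4 3 6 3]
  -> period-2 cycle: step 2 state = step 0 state
  -> state at step 3: (3-0) mod 2 = 1, same as step 1 -> [5 4 3 4]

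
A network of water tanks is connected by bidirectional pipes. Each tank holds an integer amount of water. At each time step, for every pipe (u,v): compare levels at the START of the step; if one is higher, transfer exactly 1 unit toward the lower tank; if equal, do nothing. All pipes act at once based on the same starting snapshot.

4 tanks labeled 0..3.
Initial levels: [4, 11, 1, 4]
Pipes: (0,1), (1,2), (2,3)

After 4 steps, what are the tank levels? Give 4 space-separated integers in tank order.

Answer: 6 5 5 4

Derivation:
Step 1: flows [1->0,1->2,3->2] -> levels [5 9 3 3]
Step 2: flows [1->0,1->2,2=3] -> levels [6 7 4 3]
Step 3: flows [1->0,1->2,2->3] -> levels [7 5 4 4]
Step 4: flows [0->1,1->2,2=3] -> levels [6 5 5 4]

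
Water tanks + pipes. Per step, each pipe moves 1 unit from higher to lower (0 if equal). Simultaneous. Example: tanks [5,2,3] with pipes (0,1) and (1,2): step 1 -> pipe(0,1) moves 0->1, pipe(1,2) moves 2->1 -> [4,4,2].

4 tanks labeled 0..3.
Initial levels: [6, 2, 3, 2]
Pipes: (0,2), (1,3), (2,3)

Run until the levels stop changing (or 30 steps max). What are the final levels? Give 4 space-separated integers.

Answer: 3 3 5 2

Derivation:
Step 1: flows [0->2,1=3,2->3] -> levels [5 2 3 3]
Step 2: flows [0->2,3->1,2=3] -> levels [4 3 4 2]
Step 3: flows [0=2,1->3,2->3] -> levels [4 2 3 4]
Step 4: flows [0->2,3->1,3->2] -> levels [3 3 5 2]
Step 5: flows [2->0,1->3,2->3] -> levels [4 2 3 4]
  -> period-2 cycle: step 5 state = step 3 state; never stabilizes
  -> state at step 30: (30-3) mod 2 = 1, same as step 4 -> [3 3 5 2]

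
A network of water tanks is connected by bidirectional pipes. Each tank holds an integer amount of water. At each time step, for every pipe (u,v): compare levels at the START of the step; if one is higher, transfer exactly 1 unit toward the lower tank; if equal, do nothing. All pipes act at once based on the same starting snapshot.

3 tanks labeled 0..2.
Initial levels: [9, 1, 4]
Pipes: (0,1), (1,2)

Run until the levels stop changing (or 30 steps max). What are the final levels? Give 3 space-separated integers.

Step 1: flows [0->1,2->1] -> levels [8 3 3]
Step 2: flows [0->1,1=2] -> levels [7 4 3]
Step 3: flows [0->1,1->2] -> levels [6 4 4]
Step 4: flows [0->1,1=2] -> levels [5 5 4]
Step 5: flows [0=1,1->2] -> levels [5 4 5]
Step 6: flows [0->1,2->1] -> levels [4 6 4]
Step 7: flows [1->0,1->2] -> levels [5 4 5]
  -> period-2 cycle: step 7 state = step 5 state; never stabilizes
  -> state at step 30: (30-5) mod 2 = 1, same as step 6 -> [4 6 4]

Answer: 4 6 4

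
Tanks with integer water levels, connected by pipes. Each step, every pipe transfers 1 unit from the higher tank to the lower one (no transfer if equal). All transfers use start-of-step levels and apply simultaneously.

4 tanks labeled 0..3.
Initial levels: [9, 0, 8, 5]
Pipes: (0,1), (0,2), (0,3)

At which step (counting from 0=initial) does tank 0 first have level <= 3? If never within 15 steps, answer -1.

Answer: -1

Derivation:
Step 1: flows [0->1,0->2,0->3] -> levels [6 1 9 6]
Step 2: flows [0->1,2->0,0=3] -> levels [6 2 8 6]
Step 3: flows [0->1,2->0,0=3] -> levels [6 3 7 6]
Step 4: flows [0->1,2->0,0=3] -> levels [6 4 6 6]
Step 5: flows [0->1,0=2,0=3] -> levels [5 5 6 6]
Step 6: flows [0=1,2->0,3->0] -> levels [7 5 5 5]
Step 7: flows [0->1,0->2,0->3] -> levels [4 6 6 6]
Step 8: flows [1->0,2->0,3->0] -> levels [7 5 5 5]
  -> period-2 cycle (repeats step 6); tank 0 never drops to <=3
Tank 0 never reaches <=3 within 15 steps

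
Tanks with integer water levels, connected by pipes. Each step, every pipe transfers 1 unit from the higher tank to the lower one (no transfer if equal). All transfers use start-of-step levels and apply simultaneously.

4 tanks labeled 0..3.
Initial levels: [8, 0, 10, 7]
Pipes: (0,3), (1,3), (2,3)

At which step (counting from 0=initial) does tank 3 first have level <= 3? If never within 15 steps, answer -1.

Step 1: flows [0->3,3->1,2->3] -> levels [7 1 9 8]
Step 2: flows [3->0,3->1,2->3] -> levels [8 2 8 7]
Step 3: flows [0->3,3->1,2->3] -> levels [7 3 7 8]
Step 4: flows [3->0,3->1,3->2] -> levels [8 4 8 5]
Step 5: flows [0->3,3->1,2->3] -> levels [7 5 7 6]
Step 6: flows [0->3,3->1,2->3] -> levels [6 6 6 7]
Step 7: flows [3->0,3->1,3->2] -> levels [7 7 7 4]
Step 8: flows [0->3,1->3,2->3] -> levels [6 6 6 7]
  -> period-2 cycle (repeats step 6); tank 3 never drops to <=3
Tank 3 never reaches <=3 within 15 steps

Answer: -1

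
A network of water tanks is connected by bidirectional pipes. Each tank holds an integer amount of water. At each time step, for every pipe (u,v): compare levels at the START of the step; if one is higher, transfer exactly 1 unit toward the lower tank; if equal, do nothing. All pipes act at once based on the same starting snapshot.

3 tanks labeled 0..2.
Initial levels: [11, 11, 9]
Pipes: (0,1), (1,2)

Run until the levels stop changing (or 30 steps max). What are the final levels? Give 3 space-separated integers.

Answer: 10 11 10

Derivation:
Step 1: flows [0=1,1->2] -> levels [11 10 10]
Step 2: flows [0->1,1=2] -> levels [10 11 10]
Step 3: flows [1->0,1->2] -> levels [11 9 11]
Step 4: flows [0->1,2->1] -> levels [10 11 10]
  -> period-2 cycle: step 4 state = step 2 state; never stabilizes
  -> state at step 30: (30-2) mod 2 = 0, same as step 2 -> [10 11 10]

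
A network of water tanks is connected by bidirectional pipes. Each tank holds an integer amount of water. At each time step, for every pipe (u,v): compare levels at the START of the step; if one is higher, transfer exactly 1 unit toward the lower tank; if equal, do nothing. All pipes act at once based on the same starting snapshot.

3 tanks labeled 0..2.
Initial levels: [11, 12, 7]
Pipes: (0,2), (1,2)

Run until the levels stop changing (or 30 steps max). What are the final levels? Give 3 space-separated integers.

Step 1: flows [0->2,1->2] -> levels [10 11 9]
Step 2: flows [0->2,1->2] -> levels [9 10 11]
Step 3: flows [2->0,2->1] -> levels [10 11 9]
  -> period-2 cycle: step 3 state = step 1 state; never stabilizes
  -> state at step 30: (30-1) mod 2 = 1, same as step 2 -> [9 10 11]

Answer: 9 10 11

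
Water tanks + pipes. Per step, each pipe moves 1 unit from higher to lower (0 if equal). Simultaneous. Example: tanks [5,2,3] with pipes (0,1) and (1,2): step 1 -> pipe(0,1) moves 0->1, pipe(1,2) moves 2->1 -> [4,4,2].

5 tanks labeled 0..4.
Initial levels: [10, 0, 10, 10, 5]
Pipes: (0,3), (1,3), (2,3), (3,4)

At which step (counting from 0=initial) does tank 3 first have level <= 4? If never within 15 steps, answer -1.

Answer: -1

Derivation:
Step 1: flows [0=3,3->1,2=3,3->4] -> levels [10 1 10 8 6]
Step 2: flows [0->3,3->1,2->3,3->4] -> levels [9 2 9 8 7]
Step 3: flows [0->3,3->1,2->3,3->4] -> levels [8 3 8 8 8]
Step 4: flows [0=3,3->1,2=3,3=4] -> levels [8 4 8 7 8]
Step 5: flows [0->3,3->1,2->3,4->3] -> levels [7 5 7 9 7]
Step 6: flows [3->0,3->1,3->2,3->4] -> levels [8 6 8 5 8]
Step 7: flows [0->3,1->3,2->3,4->3] -> levels [7 5 7 9 7]
  -> period-2 cycle (repeats step 5); tank 3 never drops to <=4
Tank 3 never reaches <=4 within 15 steps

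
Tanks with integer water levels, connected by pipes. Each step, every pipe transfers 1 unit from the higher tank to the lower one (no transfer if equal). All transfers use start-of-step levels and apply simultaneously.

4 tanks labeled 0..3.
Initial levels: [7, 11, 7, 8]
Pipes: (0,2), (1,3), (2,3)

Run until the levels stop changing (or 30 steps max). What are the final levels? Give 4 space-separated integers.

Step 1: flows [0=2,1->3,3->2] -> levels [7 10 8 8]
Step 2: flows [2->0,1->3,2=3] -> levels [8 9 7 9]
Step 3: flows [0->2,1=3,3->2] -> levels [7 9 9 8]
Step 4: flows [2->0,1->3,2->3] -> levels [8 8 7 10]
Step 5: flows [0->2,3->1,3->2] -> levels [7 9 9 8]
  -> period-2 cycle: step 5 state = step 3 state; never stabilizes
  -> state at step 30: (30-3) mod 2 = 1, same as step 4 -> [8 8 7 10]

Answer: 8 8 7 10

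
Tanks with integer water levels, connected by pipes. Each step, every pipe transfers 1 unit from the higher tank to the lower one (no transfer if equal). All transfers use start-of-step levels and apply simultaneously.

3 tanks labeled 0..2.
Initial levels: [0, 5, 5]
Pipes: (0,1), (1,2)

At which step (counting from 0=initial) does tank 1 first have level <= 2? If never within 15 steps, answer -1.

Answer: 5

Derivation:
Step 1: flows [1->0,1=2] -> levels [1 4 5]
Step 2: flows [1->0,2->1] -> levels [2 4 4]
Step 3: flows [1->0,1=2] -> levels [3 3 4]
Step 4: flows [0=1,2->1] -> levels [3 4 3]
Step 5: flows [1->0,1->2] -> levels [4 2 4]
Tank 1 first reaches <=2 at step 5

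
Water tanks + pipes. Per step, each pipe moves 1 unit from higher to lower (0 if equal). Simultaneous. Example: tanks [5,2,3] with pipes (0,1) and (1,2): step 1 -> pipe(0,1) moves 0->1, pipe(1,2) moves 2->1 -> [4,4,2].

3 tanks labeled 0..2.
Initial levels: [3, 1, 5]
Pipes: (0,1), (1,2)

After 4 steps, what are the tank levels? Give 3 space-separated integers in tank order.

Answer: 3 3 3

Derivation:
Step 1: flows [0->1,2->1] -> levels [2 3 4]
Step 2: flows [1->0,2->1] -> levels [3 3 3]
Step 3: flows [0=1,1=2] -> levels [3 3 3]
  -> stable; steps 4..4 unchanged -> [3 3 3]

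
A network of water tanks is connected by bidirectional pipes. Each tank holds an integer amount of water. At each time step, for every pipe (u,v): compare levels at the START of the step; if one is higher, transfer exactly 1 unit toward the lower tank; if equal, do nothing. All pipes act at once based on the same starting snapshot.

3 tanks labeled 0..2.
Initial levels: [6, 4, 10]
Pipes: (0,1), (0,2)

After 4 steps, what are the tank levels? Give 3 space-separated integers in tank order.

Answer: 6 7 7

Derivation:
Step 1: flows [0->1,2->0] -> levels [6 5 9]
Step 2: flows [0->1,2->0] -> levels [6 6 8]
Step 3: flows [0=1,2->0] -> levels [7 6 7]
Step 4: flows [0->1,0=2] -> levels [6 7 7]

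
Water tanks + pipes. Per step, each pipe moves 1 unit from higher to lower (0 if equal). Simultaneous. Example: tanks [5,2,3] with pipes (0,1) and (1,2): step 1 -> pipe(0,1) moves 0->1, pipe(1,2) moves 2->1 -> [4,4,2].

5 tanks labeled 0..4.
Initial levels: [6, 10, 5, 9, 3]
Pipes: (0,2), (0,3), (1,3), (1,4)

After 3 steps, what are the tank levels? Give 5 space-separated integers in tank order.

Step 1: flows [0->2,3->0,1->3,1->4] -> levels [6 8 6 9 4]
Step 2: flows [0=2,3->0,3->1,1->4] -> levels [7 8 6 7 5]
Step 3: flows [0->2,0=3,1->3,1->4] -> levels [6 6 7 8 6]

Answer: 6 6 7 8 6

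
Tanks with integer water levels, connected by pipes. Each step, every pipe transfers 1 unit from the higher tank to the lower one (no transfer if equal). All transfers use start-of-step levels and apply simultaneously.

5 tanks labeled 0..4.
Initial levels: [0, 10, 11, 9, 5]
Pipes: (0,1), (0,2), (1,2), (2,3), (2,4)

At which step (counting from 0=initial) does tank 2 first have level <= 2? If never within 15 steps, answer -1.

Step 1: flows [1->0,2->0,2->1,2->3,2->4] -> levels [2 10 7 10 6]
Step 2: flows [1->0,2->0,1->2,3->2,2->4] -> levels [4 8 7 9 7]
Step 3: flows [1->0,2->0,1->2,3->2,2=4] -> levels [6 6 8 8 7]
Step 4: flows [0=1,2->0,2->1,2=3,2->4] -> levels [7 7 5 8 8]
Step 5: flows [0=1,0->2,1->2,3->2,4->2] -> levels [6 6 9 7 7]
Step 6: flows [0=1,2->0,2->1,2->3,2->4] -> levels [7 7 5 8 8]
  -> period-2 cycle (repeats step 4); tank 2 never drops to <=2
Tank 2 never reaches <=2 within 15 steps

Answer: -1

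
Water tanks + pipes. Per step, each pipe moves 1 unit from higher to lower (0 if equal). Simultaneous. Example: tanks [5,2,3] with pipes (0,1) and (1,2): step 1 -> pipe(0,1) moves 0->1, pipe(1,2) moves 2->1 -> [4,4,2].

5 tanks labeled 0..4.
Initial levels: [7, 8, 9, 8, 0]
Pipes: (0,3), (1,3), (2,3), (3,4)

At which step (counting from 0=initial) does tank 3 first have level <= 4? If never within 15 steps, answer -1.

Answer: 7

Derivation:
Step 1: flows [3->0,1=3,2->3,3->4] -> levels [8 8 8 7 1]
Step 2: flows [0->3,1->3,2->3,3->4] -> levels [7 7 7 9 2]
Step 3: flows [3->0,3->1,3->2,3->4] -> levels [8 8 8 5 3]
Step 4: flows [0->3,1->3,2->3,3->4] -> levels [7 7 7 7 4]
Step 5: flows [0=3,1=3,2=3,3->4] -> levels [7 7 7 6 5]
Step 6: flows [0->3,1->3,2->3,3->4] -> levels [6 6 6 8 6]
Step 7: flows [3->0,3->1,3->2,3->4] -> levels [7 7 7 4 7]
Tank 3 first reaches <=4 at step 7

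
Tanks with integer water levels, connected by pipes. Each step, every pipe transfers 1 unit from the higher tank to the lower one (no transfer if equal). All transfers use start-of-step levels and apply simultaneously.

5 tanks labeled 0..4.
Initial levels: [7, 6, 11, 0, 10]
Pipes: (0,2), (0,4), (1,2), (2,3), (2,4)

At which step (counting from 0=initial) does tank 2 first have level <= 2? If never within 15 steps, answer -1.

Answer: -1

Derivation:
Step 1: flows [2->0,4->0,2->1,2->3,2->4] -> levels [9 7 7 1 10]
Step 2: flows [0->2,4->0,1=2,2->3,4->2] -> levels [9 7 8 2 8]
Step 3: flows [0->2,0->4,2->1,2->3,2=4] -> levels [7 8 7 3 9]
Step 4: flows [0=2,4->0,1->2,2->3,4->2] -> levels [8 7 8 4 7]
Step 5: flows [0=2,0->4,2->1,2->3,2->4] -> levels [7 8 5 5 9]
Step 6: flows [0->2,4->0,1->2,2=3,4->2] -> levels [7 7 8 5 7]
Step 7: flows [2->0,0=4,2->1,2->3,2->4] -> levels [8 8 4 6 8]
Step 8: flows [0->2,0=4,1->2,3->2,4->2] -> levels [7 7 8 5 7]
  -> period-2 cycle (repeats step 6); tank 2 never drops to <=2
Tank 2 never reaches <=2 within 15 steps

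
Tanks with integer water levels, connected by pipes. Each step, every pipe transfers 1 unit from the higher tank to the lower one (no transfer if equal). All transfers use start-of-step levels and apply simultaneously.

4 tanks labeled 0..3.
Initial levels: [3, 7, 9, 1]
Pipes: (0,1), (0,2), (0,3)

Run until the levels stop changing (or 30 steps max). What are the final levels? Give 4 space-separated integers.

Step 1: flows [1->0,2->0,0->3] -> levels [4 6 8 2]
Step 2: flows [1->0,2->0,0->3] -> levels [5 5 7 3]
Step 3: flows [0=1,2->0,0->3] -> levels [5 5 6 4]
Step 4: flows [0=1,2->0,0->3] -> levels [5 5 5 5]
Step 5: flows [0=1,0=2,0=3] -> levels [5 5 5 5]
  -> stable (no change)

Answer: 5 5 5 5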